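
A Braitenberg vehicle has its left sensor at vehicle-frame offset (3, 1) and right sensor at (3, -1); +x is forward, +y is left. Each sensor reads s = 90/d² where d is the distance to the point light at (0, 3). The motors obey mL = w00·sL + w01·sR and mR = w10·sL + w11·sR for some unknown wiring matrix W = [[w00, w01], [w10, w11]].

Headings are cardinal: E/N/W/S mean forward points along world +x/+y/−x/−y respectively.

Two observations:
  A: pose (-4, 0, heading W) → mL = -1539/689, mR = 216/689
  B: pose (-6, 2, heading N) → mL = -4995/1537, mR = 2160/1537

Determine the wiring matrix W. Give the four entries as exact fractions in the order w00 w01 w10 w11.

-1 -1/2 -1 1

obs A: pose=(-4,0,W) → sL=18/13, sR=90/53, mL=-1539/689, mR=216/689
obs B: pose=(-6,2,N) → sL=90/53, sR=90/29, mL=-4995/1537, mR=2160/1537
sensor matrix S = [[18/13, 90/53], [90/53, 90/29]]; det S = 1496880/1058993
solve [mL_A; mL_B] = S·[w00; w01] and [mR_A; mR_B] = S·[w10; w11]:
  w00 = -1, w01 = -1/2, w10 = -1, w11 = 1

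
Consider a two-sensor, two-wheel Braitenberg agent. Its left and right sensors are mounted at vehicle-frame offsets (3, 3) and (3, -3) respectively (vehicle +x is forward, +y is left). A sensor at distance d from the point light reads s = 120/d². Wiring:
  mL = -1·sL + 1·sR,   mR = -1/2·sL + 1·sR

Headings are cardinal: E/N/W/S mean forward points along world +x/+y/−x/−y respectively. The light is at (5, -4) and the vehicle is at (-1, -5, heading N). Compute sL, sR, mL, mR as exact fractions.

24/17 120/13 1728/221 1884/221

left sensor world pos  = (-4, -2); dL² = 85
right sensor world pos = (2, -2); dR² = 13
sL = 120/85 = 24/17
sR = 120/13 = 120/13
mL = -1·sL + 1·sR = 1728/221
mR = -1/2·sL + 1·sR = 1884/221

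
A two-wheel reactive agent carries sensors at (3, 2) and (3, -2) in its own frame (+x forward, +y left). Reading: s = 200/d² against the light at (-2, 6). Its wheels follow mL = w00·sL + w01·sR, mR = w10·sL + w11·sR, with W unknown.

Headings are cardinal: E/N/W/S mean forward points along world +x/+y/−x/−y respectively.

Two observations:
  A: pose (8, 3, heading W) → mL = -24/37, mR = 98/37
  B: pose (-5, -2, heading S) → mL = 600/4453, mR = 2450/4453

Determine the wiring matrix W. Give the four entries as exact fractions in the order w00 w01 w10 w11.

1/2 -1/2 -1/2 1

obs A: pose=(8,3,W) → sL=100/37, sR=4, mL=-24/37, mR=98/37
obs B: pose=(-5,-2,S) → sL=100/61, sR=100/73, mL=600/4453, mR=2450/4453
sensor matrix S = [[100/37, 4], [100/61, 100/73]]; det S = -470400/164761
solve [mL_A; mL_B] = S·[w00; w01] and [mR_A; mR_B] = S·[w10; w11]:
  w00 = 1/2, w01 = -1/2, w10 = -1/2, w11 = 1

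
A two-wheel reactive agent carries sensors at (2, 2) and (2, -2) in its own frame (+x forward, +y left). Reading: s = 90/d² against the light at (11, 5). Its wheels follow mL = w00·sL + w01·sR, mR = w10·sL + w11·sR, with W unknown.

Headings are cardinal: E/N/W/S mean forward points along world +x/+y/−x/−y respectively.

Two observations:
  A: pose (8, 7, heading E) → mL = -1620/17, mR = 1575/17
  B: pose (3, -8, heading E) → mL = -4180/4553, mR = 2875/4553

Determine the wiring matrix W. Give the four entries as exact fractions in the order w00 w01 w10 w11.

obs A: pose=(8,7,E) → sL=90/17, sR=90, mL=-1620/17, mR=1575/17
obs B: pose=(3,-8,E) → sL=90/157, sR=10/29, mL=-4180/4553, mR=2875/4553
sensor matrix S = [[90/17, 90], [90/157, 10/29]]; det S = -3852000/77401
solve [mL_A; mL_B] = S·[w00; w01] and [mR_A; mR_B] = S·[w10; w11]:
  w00 = -1, w01 = -1, w10 = 1/2, w11 = 1

-1 -1 1/2 1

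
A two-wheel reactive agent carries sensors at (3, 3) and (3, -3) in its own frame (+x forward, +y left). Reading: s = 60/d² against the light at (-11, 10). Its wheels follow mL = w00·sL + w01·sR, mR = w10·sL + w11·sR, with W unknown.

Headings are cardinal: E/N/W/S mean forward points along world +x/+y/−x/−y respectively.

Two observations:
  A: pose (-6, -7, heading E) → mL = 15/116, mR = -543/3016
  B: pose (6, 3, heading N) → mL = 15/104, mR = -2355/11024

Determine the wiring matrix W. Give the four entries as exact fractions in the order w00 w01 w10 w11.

obs A: pose=(-6,-7,E) → sL=3/13, sR=15/116, mL=15/116, mR=-543/3016
obs B: pose=(6,3,N) → sL=15/53, sR=15/104, mL=15/104, mR=-2355/11024
sensor matrix S = [[3/13, 15/116], [15/53, 15/104]]; det S = -6885/2078024
solve [mL_A; mL_B] = S·[w00; w01] and [mR_A; mR_B] = S·[w10; w11]:
  w00 = 0, w01 = 1, w10 = -1/2, w11 = -1/2

0 1 -1/2 -1/2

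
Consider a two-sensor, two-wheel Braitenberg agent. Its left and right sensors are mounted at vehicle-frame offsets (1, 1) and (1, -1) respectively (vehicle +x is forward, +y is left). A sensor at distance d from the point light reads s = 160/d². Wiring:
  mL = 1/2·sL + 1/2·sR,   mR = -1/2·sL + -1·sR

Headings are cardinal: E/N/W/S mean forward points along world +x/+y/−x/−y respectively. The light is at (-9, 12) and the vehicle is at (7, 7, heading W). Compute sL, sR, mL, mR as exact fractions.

left sensor world pos  = (6, 6); dL² = 261
right sensor world pos = (6, 8); dR² = 241
sL = 160/261 = 160/261
sR = 160/241 = 160/241
mL = 1/2·sL + 1/2·sR = 40160/62901
mR = -1/2·sL + -1·sR = -61040/62901

160/261 160/241 40160/62901 -61040/62901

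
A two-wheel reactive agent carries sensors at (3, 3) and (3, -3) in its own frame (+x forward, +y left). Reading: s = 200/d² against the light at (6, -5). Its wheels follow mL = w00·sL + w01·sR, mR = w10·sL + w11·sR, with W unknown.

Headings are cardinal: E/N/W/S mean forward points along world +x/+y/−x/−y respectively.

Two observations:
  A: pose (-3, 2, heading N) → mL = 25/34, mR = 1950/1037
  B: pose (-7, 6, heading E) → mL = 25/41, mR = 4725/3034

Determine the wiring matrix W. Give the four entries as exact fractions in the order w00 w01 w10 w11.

obs A: pose=(-3,2,N) → sL=50/61, sR=25/17, mL=25/34, mR=1950/1037
obs B: pose=(-7,6,E) → sL=25/37, sR=50/41, mL=25/41, mR=4725/3034
sensor matrix S = [[50/61, 25/17], [25/37, 50/41]]; det S = 9375/1573129
solve [mL_A; mL_B] = S·[w00; w01] and [mR_A; mR_B] = S·[w10; w11]:
  w00 = 0, w01 = 1/2, w10 = 1/2, w11 = 1

0 1/2 1/2 1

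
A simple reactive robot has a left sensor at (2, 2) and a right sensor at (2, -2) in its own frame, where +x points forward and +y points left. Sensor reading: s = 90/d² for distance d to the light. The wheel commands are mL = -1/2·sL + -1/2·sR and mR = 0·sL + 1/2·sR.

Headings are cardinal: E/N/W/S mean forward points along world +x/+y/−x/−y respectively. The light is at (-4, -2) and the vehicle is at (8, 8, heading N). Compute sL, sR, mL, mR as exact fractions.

left sensor world pos  = (6, 10); dL² = 244
right sensor world pos = (10, 10); dR² = 340
sL = 90/244 = 45/122
sR = 90/340 = 9/34
mL = -1/2·sL + -1/2·sR = -657/2074
mR = 0·sL + 1/2·sR = 9/68

45/122 9/34 -657/2074 9/68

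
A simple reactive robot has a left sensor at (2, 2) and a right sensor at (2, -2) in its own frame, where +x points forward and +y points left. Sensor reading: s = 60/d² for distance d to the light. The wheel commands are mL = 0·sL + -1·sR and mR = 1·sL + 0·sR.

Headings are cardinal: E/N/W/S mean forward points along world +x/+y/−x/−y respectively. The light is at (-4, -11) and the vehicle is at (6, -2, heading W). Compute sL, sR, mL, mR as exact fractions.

60/113 12/37 -12/37 60/113

left sensor world pos  = (4, -4); dL² = 113
right sensor world pos = (4, 0); dR² = 185
sL = 60/113 = 60/113
sR = 60/185 = 12/37
mL = 0·sL + -1·sR = -12/37
mR = 1·sL + 0·sR = 60/113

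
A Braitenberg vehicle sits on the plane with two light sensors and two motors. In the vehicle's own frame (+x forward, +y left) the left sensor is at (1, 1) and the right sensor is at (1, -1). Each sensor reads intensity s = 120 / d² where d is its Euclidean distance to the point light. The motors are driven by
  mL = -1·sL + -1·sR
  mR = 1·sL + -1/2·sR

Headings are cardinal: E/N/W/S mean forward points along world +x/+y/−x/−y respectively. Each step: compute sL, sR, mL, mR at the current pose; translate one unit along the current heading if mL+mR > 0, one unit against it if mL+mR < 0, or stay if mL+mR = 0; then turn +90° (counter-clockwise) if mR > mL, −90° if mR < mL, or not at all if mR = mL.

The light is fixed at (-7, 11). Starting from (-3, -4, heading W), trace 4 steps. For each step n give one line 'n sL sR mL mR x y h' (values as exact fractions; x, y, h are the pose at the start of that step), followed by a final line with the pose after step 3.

n=0: pose=(-3,-4,W); sL=24/53, sR=24/41; mL=-2256/2173, mR=348/2173; mL+mR=-36/41 → advance -1; mR−mL=2604/2173 → turn +1·90°
n=1: pose=(-2,-4,S); sL=30/73, sR=15/34; mL=-2115/2482, mR=945/4964; mL+mR=-45/68 → advance -1; mR−mL=5175/4964 → turn +1·90°
n=2: pose=(-2,-3,E); sL=24/41, sR=40/87; mL=-3728/3567, mR=1268/3567; mL+mR=-20/29 → advance -1; mR−mL=4996/3567 → turn +1·90°
n=3: pose=(-3,-3,N); sL=60/89, sR=60/97; mL=-11160/8633, mR=3150/8633; mL+mR=-90/97 → advance -1; mR−mL=14310/8633 → turn +1·90°

0 24/53 24/41 -2256/2173 348/2173 -3 -4 W
1 30/73 15/34 -2115/2482 945/4964 -2 -4 S
2 24/41 40/87 -3728/3567 1268/3567 -2 -3 E
3 60/89 60/97 -11160/8633 3150/8633 -3 -3 N
final -3 -4 W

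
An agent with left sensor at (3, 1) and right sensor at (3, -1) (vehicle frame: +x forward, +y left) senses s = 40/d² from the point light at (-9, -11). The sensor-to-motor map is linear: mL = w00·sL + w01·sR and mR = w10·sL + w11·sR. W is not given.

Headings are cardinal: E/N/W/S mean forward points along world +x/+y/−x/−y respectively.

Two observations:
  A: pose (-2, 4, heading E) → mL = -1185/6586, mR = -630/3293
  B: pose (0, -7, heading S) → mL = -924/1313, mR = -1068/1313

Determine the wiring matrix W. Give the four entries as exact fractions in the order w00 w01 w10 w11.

obs A: pose=(-2,4,E) → sL=10/89, sR=5/37, mL=-1185/6586, mR=-630/3293
obs B: pose=(0,-7,S) → sL=40/101, sR=8/13, mL=-924/1313, mR=-1068/1313
sensor matrix S = [[10/89, 5/37], [40/101, 8/13]]; det S = 67560/4323709
solve [mL_A; mL_B] = S·[w00; w01] and [mR_A; mR_B] = S·[w10; w11]:
  w00 = -1, w01 = -1/2, w10 = -1/2, w11 = -1

-1 -1/2 -1/2 -1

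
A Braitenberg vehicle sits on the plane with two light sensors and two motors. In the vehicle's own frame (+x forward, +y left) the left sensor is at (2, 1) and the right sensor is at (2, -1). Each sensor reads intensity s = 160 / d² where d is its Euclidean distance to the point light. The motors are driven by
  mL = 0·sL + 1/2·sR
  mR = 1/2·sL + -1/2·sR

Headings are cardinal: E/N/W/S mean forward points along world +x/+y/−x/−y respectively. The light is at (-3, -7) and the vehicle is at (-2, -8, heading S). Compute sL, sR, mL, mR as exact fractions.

160/13 160/9 80/9 -320/117

left sensor world pos  = (-1, -10); dL² = 13
right sensor world pos = (-3, -10); dR² = 9
sL = 160/13 = 160/13
sR = 160/9 = 160/9
mL = 0·sL + 1/2·sR = 80/9
mR = 1/2·sL + -1/2·sR = -320/117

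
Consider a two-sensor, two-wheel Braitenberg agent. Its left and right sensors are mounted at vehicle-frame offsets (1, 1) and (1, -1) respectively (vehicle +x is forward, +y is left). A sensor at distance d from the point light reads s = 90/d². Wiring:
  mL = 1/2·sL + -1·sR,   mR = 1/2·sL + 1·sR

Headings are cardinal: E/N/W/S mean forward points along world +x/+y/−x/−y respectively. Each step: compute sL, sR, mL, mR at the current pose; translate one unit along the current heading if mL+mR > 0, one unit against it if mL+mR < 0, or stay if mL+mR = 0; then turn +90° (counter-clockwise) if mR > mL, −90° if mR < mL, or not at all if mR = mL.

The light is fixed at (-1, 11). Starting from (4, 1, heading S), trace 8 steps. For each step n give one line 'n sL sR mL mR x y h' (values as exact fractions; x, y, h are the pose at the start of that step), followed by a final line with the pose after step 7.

n=0: pose=(4,1,S); sL=90/157, sR=90/137; mL=-7965/21509, mR=20295/21509; mL+mR=90/157 → advance +1; mR−mL=180/137 → turn +1·90°
n=1: pose=(4,0,E); sL=45/68, sR=1/2; mL=-23/136, mR=113/136; mL+mR=45/68 → advance +1; mR−mL=1 → turn +1·90°
n=2: pose=(5,0,N); sL=18/25, sR=90/149; mL=-909/3725, mR=3591/3725; mL+mR=18/25 → advance +1; mR−mL=180/149 → turn +1·90°
n=3: pose=(5,1,W); sL=45/73, sR=45/53; mL=-4185/7738, mR=8955/7738; mL+mR=45/73 → advance +1; mR−mL=90/53 → turn +1·90°
n=4: pose=(4,1,S); sL=90/157, sR=90/137; mL=-7965/21509, mR=20295/21509; mL+mR=90/157 → advance +1; mR−mL=180/137 → turn +1·90°
n=5: pose=(4,0,E); sL=45/68, sR=1/2; mL=-23/136, mR=113/136; mL+mR=45/68 → advance +1; mR−mL=1 → turn +1·90°
n=6: pose=(5,0,N); sL=18/25, sR=90/149; mL=-909/3725, mR=3591/3725; mL+mR=18/25 → advance +1; mR−mL=180/149 → turn +1·90°
n=7: pose=(5,1,W); sL=45/73, sR=45/53; mL=-4185/7738, mR=8955/7738; mL+mR=45/73 → advance +1; mR−mL=90/53 → turn +1·90°

0 90/157 90/137 -7965/21509 20295/21509 4 1 S
1 45/68 1/2 -23/136 113/136 4 0 E
2 18/25 90/149 -909/3725 3591/3725 5 0 N
3 45/73 45/53 -4185/7738 8955/7738 5 1 W
4 90/157 90/137 -7965/21509 20295/21509 4 1 S
5 45/68 1/2 -23/136 113/136 4 0 E
6 18/25 90/149 -909/3725 3591/3725 5 0 N
7 45/73 45/53 -4185/7738 8955/7738 5 1 W
final 4 1 S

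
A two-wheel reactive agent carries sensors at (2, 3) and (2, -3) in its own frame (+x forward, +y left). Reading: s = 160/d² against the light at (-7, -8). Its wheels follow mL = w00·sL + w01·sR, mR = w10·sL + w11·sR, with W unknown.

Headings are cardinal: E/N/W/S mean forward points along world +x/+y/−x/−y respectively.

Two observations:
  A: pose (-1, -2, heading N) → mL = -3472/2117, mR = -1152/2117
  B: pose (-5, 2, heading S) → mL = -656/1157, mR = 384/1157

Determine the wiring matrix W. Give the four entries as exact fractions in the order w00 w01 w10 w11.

obs A: pose=(-1,-2,N) → sL=160/73, sR=32/29, mL=-3472/2117, mR=-1152/2117
obs B: pose=(-5,2,S) → sL=160/89, sR=32/13, mL=-656/1157, mR=384/1157
sensor matrix S = [[160/73, 32/29], [160/89, 32/13]]; det S = 8355840/2449369
solve [mL_A; mL_B] = S·[w00; w01] and [mR_A; mR_B] = S·[w10; w11]:
  w00 = -1, w01 = 1/2, w10 = -1/2, w11 = 1/2

-1 1/2 -1/2 1/2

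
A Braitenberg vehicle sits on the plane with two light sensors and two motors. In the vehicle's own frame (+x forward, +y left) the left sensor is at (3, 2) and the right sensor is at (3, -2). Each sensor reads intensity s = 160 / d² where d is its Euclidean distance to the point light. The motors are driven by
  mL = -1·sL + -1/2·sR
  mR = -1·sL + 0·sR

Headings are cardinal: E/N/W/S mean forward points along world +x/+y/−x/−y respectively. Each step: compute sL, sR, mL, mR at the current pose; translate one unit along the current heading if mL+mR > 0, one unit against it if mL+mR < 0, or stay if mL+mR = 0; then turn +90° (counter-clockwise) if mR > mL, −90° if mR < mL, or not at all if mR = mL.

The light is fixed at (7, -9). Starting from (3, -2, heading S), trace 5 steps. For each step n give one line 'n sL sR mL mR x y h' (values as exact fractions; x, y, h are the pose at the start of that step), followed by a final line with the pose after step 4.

0 8 40/13 -124/13 -8 3 -2 S
1 160/101 160/37 -14000/3737 -160/101 3 -1 E
2 16/17 16/13 -344/221 -16/17 2 -1 N
3 160/89 32/29 -6064/2581 -160/89 2 -2 W
4 8 40/13 -124/13 -8 3 -2 S
final 3 -1 E

n=0: pose=(3,-2,S); sL=8, sR=40/13; mL=-124/13, mR=-8; mL+mR=-228/13 → advance -1; mR−mL=20/13 → turn +1·90°
n=1: pose=(3,-1,E); sL=160/101, sR=160/37; mL=-14000/3737, mR=-160/101; mL+mR=-19920/3737 → advance -1; mR−mL=80/37 → turn +1·90°
n=2: pose=(2,-1,N); sL=16/17, sR=16/13; mL=-344/221, mR=-16/17; mL+mR=-552/221 → advance -1; mR−mL=8/13 → turn +1·90°
n=3: pose=(2,-2,W); sL=160/89, sR=32/29; mL=-6064/2581, mR=-160/89; mL+mR=-10704/2581 → advance -1; mR−mL=16/29 → turn +1·90°
n=4: pose=(3,-2,S); sL=8, sR=40/13; mL=-124/13, mR=-8; mL+mR=-228/13 → advance -1; mR−mL=20/13 → turn +1·90°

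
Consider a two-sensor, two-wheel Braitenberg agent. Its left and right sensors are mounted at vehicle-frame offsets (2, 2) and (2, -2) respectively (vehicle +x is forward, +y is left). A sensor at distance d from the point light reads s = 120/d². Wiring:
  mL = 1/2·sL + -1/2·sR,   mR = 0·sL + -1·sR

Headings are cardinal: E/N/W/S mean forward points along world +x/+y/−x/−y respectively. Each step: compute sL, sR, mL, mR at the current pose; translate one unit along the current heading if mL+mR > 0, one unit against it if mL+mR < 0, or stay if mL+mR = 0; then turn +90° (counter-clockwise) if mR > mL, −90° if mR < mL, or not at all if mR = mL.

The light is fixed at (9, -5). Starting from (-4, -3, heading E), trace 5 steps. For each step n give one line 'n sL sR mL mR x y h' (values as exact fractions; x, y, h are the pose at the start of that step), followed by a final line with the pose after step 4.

n=0: pose=(-4,-3,E); sL=120/137, sR=120/121; mL=-960/16577, mR=-120/121; mL+mR=-17400/16577 → advance -1; mR−mL=-15480/16577 → turn -1·90°
n=1: pose=(-5,-3,S); sL=5/6, sR=15/32; mL=35/192, mR=-15/32; mL+mR=-55/192 → advance -1; mR−mL=-125/192 → turn -1·90°
n=2: pose=(-5,-2,W); sL=120/257, sR=120/281; mL=1440/72217, mR=-120/281; mL+mR=-29400/72217 → advance -1; mR−mL=-32280/72217 → turn -1·90°
n=3: pose=(-4,-2,N); sL=12/25, sR=60/73; mL=-312/1825, mR=-60/73; mL+mR=-1812/1825 → advance -1; mR−mL=-1188/1825 → turn -1·90°
n=4: pose=(-4,-3,E); sL=120/137, sR=120/121; mL=-960/16577, mR=-120/121; mL+mR=-17400/16577 → advance -1; mR−mL=-15480/16577 → turn -1·90°

0 120/137 120/121 -960/16577 -120/121 -4 -3 E
1 5/6 15/32 35/192 -15/32 -5 -3 S
2 120/257 120/281 1440/72217 -120/281 -5 -2 W
3 12/25 60/73 -312/1825 -60/73 -4 -2 N
4 120/137 120/121 -960/16577 -120/121 -4 -3 E
final -5 -3 S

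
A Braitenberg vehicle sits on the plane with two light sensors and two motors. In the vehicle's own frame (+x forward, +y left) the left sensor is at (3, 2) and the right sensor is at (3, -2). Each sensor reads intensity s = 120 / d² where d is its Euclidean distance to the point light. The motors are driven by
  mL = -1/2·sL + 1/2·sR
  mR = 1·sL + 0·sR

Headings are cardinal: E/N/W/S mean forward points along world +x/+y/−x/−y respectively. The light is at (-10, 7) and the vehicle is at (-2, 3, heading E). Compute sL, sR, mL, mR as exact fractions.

24/25 120/157 -384/3925 24/25

left sensor world pos  = (1, 5); dL² = 125
right sensor world pos = (1, 1); dR² = 157
sL = 120/125 = 24/25
sR = 120/157 = 120/157
mL = -1/2·sL + 1/2·sR = -384/3925
mR = 1·sL + 0·sR = 24/25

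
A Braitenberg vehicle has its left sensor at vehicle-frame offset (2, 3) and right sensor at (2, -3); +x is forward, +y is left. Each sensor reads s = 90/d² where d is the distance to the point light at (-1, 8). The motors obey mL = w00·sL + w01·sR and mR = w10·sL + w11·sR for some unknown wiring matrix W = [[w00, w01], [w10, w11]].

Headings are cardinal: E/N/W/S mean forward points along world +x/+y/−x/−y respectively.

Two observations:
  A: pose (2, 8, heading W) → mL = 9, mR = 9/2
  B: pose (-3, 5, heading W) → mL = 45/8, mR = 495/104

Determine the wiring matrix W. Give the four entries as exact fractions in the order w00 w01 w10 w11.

obs A: pose=(2,8,W) → sL=9, sR=9, mL=9, mR=9/2
obs B: pose=(-3,5,W) → sL=45/26, sR=45/8, mL=45/8, mR=495/104
sensor matrix S = [[9, 9], [45/26, 45/8]]; det S = 3645/104
solve [mL_A; mL_B] = S·[w00; w01] and [mR_A; mR_B] = S·[w10; w11]:
  w00 = 0, w01 = 1, w10 = -1/2, w11 = 1

0 1 -1/2 1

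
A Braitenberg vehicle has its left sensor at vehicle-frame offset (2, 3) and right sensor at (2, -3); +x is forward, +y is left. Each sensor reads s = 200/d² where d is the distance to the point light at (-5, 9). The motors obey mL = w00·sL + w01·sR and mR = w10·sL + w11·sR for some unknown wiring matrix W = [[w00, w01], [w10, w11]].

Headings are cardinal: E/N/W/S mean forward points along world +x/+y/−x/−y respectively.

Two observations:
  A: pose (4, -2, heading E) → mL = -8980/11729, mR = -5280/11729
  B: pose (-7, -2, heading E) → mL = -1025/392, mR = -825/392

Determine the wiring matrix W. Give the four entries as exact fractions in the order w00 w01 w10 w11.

-1 1/2 -1 1

obs A: pose=(4,-2,E) → sL=40/37, sR=200/317, mL=-8980/11729, mR=-5280/11729
obs B: pose=(-7,-2,E) → sL=25/8, sR=50/49, mL=-1025/392, mR=-825/392
sensor matrix S = [[40/37, 200/317], [25/8, 50/49]]; det S = -499125/574721
solve [mL_A; mL_B] = S·[w00; w01] and [mR_A; mR_B] = S·[w10; w11]:
  w00 = -1, w01 = 1/2, w10 = -1, w11 = 1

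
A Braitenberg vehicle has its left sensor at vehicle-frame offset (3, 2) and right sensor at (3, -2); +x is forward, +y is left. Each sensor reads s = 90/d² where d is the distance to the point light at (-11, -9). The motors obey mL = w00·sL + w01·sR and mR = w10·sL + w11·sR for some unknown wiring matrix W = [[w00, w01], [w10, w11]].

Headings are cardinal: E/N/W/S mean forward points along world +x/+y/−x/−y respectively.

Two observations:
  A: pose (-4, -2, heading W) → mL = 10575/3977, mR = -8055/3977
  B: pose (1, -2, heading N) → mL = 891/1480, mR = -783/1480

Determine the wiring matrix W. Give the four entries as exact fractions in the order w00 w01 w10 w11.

obs A: pose=(-4,-2,W) → sL=90/41, sR=90/97, mL=10575/3977, mR=-8055/3977
obs B: pose=(1,-2,N) → sL=9/20, sR=45/148, mL=891/1480, mR=-783/1480
sensor matrix S = [[90/41, 90/97], [9/20, 45/148]]; det S = 36774/147149
solve [mL_A; mL_B] = S·[w00; w01] and [mR_A; mR_B] = S·[w10; w11]:
  w00 = 1, w01 = 1/2, w10 = -1/2, w11 = -1

1 1/2 -1/2 -1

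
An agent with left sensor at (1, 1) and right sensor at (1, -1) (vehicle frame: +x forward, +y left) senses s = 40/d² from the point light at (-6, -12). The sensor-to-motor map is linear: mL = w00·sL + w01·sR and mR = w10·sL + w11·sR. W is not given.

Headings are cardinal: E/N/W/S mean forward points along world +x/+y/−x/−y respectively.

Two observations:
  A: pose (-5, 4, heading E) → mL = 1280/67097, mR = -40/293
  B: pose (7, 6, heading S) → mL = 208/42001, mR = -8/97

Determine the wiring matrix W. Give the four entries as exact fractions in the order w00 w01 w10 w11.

obs A: pose=(-5,4,E) → sL=40/293, sR=40/229, mL=1280/67097, mR=-40/293
obs B: pose=(7,6,S) → sL=8/97, sR=40/433, mL=208/42001, mR=-8/97
sensor matrix S = [[40/293, 40/229], [8/97, 40/433]]; det S = -5057280/2818141097
solve [mL_A; mL_B] = S·[w00; w01] and [mR_A; mR_B] = S·[w10; w11]:
  w00 = -1/2, w01 = 1/2, w10 = -1, w11 = 0

-1/2 1/2 -1 0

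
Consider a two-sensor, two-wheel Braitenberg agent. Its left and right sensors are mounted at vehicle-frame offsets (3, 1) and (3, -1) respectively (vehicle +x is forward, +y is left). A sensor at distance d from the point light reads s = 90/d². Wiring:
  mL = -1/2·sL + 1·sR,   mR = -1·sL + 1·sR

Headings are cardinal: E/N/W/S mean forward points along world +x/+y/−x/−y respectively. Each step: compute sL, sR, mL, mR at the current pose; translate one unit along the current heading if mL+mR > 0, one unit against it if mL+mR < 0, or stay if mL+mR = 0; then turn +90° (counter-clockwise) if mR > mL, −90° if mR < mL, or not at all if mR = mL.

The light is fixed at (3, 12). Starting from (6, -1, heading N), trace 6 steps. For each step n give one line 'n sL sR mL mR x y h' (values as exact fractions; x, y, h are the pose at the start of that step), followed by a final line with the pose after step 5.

0 45/52 45/58 1035/3016 -135/1508 6 -1 N
1 90/157 18/41 981/6437 -864/6437 6 0 E
2 9/25 5/13 133/650 8/325 7 0 S
3 90/197 18/29 2241/5713 936/5713 7 -1 W
4 45/52 45/58 1035/3016 -135/1508 6 -1 N
5 90/157 18/41 981/6437 -864/6437 6 0 E
final 7 0 S

n=0: pose=(6,-1,N); sL=45/52, sR=45/58; mL=1035/3016, mR=-135/1508; mL+mR=765/3016 → advance +1; mR−mL=-45/104 → turn -1·90°
n=1: pose=(6,0,E); sL=90/157, sR=18/41; mL=981/6437, mR=-864/6437; mL+mR=117/6437 → advance +1; mR−mL=-45/157 → turn -1·90°
n=2: pose=(7,0,S); sL=9/25, sR=5/13; mL=133/650, mR=8/325; mL+mR=149/650 → advance +1; mR−mL=-9/50 → turn -1·90°
n=3: pose=(7,-1,W); sL=90/197, sR=18/29; mL=2241/5713, mR=936/5713; mL+mR=3177/5713 → advance +1; mR−mL=-45/197 → turn -1·90°
n=4: pose=(6,-1,N); sL=45/52, sR=45/58; mL=1035/3016, mR=-135/1508; mL+mR=765/3016 → advance +1; mR−mL=-45/104 → turn -1·90°
n=5: pose=(6,0,E); sL=90/157, sR=18/41; mL=981/6437, mR=-864/6437; mL+mR=117/6437 → advance +1; mR−mL=-45/157 → turn -1·90°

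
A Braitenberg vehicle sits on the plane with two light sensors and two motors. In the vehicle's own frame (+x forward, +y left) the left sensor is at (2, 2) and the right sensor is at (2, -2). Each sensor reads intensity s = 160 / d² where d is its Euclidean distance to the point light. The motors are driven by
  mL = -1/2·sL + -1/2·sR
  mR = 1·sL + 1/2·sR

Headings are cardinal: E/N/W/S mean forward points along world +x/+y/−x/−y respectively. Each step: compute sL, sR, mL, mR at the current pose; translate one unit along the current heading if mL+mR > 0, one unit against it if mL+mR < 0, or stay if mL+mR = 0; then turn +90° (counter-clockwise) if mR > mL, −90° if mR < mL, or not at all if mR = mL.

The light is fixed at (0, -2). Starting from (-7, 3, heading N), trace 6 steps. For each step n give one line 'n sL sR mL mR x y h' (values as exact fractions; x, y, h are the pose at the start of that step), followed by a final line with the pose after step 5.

n=0: pose=(-7,3,N); sL=16/13, sR=80/37; mL=-816/481, mR=1112/481; mL+mR=8/13 → advance +1; mR−mL=1928/481 → turn +1·90°
n=1: pose=(-7,4,W); sL=160/97, sR=32/29; mL=-3872/2813, mR=6192/2813; mL+mR=80/97 → advance +1; mR−mL=10064/2813 → turn +1·90°
n=2: pose=(-8,4,S); sL=40/13, sR=40/29; mL=-840/377, mR=1420/377; mL+mR=20/13 → advance +1; mR−mL=2260/377 → turn +1·90°
n=3: pose=(-8,3,E); sL=32/17, sR=32/9; mL=-416/153, mR=560/153; mL+mR=16/17 → advance +1; mR−mL=976/153 → turn +1·90°
n=4: pose=(-7,3,N); sL=16/13, sR=80/37; mL=-816/481, mR=1112/481; mL+mR=8/13 → advance +1; mR−mL=1928/481 → turn +1·90°
n=5: pose=(-7,4,W); sL=160/97, sR=32/29; mL=-3872/2813, mR=6192/2813; mL+mR=80/97 → advance +1; mR−mL=10064/2813 → turn +1·90°

0 16/13 80/37 -816/481 1112/481 -7 3 N
1 160/97 32/29 -3872/2813 6192/2813 -7 4 W
2 40/13 40/29 -840/377 1420/377 -8 4 S
3 32/17 32/9 -416/153 560/153 -8 3 E
4 16/13 80/37 -816/481 1112/481 -7 3 N
5 160/97 32/29 -3872/2813 6192/2813 -7 4 W
final -8 4 S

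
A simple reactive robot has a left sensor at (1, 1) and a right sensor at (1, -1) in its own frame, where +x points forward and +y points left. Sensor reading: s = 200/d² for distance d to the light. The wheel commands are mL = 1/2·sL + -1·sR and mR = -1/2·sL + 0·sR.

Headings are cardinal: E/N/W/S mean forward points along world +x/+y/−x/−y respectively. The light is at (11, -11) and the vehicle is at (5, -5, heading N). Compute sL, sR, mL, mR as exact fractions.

left sensor world pos  = (4, -4); dL² = 98
right sensor world pos = (6, -4); dR² = 74
sL = 200/98 = 100/49
sR = 200/74 = 100/37
mL = 1/2·sL + -1·sR = -3050/1813
mR = -1/2·sL + 0·sR = -50/49

100/49 100/37 -3050/1813 -50/49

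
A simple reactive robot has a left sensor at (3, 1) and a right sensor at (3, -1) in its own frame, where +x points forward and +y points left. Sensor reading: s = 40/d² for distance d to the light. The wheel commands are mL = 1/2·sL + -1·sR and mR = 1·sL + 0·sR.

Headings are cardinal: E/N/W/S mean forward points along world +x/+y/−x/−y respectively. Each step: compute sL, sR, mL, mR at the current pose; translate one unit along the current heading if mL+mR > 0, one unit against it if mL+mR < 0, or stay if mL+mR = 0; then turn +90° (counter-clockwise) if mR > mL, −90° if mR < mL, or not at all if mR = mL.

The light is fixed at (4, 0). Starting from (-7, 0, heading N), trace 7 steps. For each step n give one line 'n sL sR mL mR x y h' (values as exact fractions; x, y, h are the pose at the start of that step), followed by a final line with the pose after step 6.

n=0: pose=(-7,0,N); sL=40/153, sR=40/109; mL=-3940/16677, mR=40/153; mL+mR=140/5559 → advance +1; mR−mL=8300/16677 → turn +1·90°
n=1: pose=(-7,1,W); sL=10/49, sR=1/5; mL=-24/245, mR=10/49; mL+mR=26/245 → advance +1; mR−mL=74/245 → turn +1·90°
n=2: pose=(-8,1,S); sL=8/25, sR=40/173; mL=-308/4325, mR=8/25; mL+mR=1076/4325 → advance +1; mR−mL=1692/4325 → turn +1·90°
n=3: pose=(-8,0,E); sL=20/41, sR=20/41; mL=-10/41, mR=20/41; mL+mR=10/41 → advance +1; mR−mL=30/41 → turn +1·90°
n=4: pose=(-7,0,N); sL=40/153, sR=40/109; mL=-3940/16677, mR=40/153; mL+mR=140/5559 → advance +1; mR−mL=8300/16677 → turn +1·90°
n=5: pose=(-7,1,W); sL=10/49, sR=1/5; mL=-24/245, mR=10/49; mL+mR=26/245 → advance +1; mR−mL=74/245 → turn +1·90°
n=6: pose=(-8,1,S); sL=8/25, sR=40/173; mL=-308/4325, mR=8/25; mL+mR=1076/4325 → advance +1; mR−mL=1692/4325 → turn +1·90°

0 40/153 40/109 -3940/16677 40/153 -7 0 N
1 10/49 1/5 -24/245 10/49 -7 1 W
2 8/25 40/173 -308/4325 8/25 -8 1 S
3 20/41 20/41 -10/41 20/41 -8 0 E
4 40/153 40/109 -3940/16677 40/153 -7 0 N
5 10/49 1/5 -24/245 10/49 -7 1 W
6 8/25 40/173 -308/4325 8/25 -8 1 S
final -8 0 E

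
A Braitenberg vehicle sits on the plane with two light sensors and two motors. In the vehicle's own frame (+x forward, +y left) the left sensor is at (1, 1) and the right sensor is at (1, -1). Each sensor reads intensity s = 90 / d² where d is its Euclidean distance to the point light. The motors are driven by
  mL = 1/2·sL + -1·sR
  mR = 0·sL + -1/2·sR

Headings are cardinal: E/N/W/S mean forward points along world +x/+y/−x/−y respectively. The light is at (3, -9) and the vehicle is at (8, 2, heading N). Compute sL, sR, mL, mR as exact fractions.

9/16 1/2 -7/32 -1/4

left sensor world pos  = (7, 3); dL² = 160
right sensor world pos = (9, 3); dR² = 180
sL = 90/160 = 9/16
sR = 90/180 = 1/2
mL = 1/2·sL + -1·sR = -7/32
mR = 0·sL + -1/2·sR = -1/4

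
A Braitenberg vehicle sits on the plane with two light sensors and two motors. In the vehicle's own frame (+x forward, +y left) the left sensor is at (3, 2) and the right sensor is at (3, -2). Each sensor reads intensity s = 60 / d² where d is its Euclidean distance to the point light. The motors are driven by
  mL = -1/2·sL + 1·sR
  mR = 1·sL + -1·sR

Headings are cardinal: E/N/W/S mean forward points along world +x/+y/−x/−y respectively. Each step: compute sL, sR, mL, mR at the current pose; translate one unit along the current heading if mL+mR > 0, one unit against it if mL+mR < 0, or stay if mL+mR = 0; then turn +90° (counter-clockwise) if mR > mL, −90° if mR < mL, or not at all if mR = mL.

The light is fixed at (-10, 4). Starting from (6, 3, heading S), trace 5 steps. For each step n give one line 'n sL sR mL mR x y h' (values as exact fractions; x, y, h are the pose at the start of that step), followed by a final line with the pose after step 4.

0 3/17 15/53 351/1802 -96/901 6 3 S
1 12/37 60/169 1206/6253 -192/6253 6 2 W
2 6/17 6/29 15/493 72/493 5 2 N
3 20/51 12/29 322/1479 -32/1479 5 3 W
4 15/37 3/13 27/962 84/481 4 3 N
final 4 4 W

n=0: pose=(6,3,S); sL=3/17, sR=15/53; mL=351/1802, mR=-96/901; mL+mR=3/34 → advance +1; mR−mL=-543/1802 → turn -1·90°
n=1: pose=(6,2,W); sL=12/37, sR=60/169; mL=1206/6253, mR=-192/6253; mL+mR=6/37 → advance +1; mR−mL=-1398/6253 → turn -1·90°
n=2: pose=(5,2,N); sL=6/17, sR=6/29; mL=15/493, mR=72/493; mL+mR=3/17 → advance +1; mR−mL=57/493 → turn +1·90°
n=3: pose=(5,3,W); sL=20/51, sR=12/29; mL=322/1479, mR=-32/1479; mL+mR=10/51 → advance +1; mR−mL=-118/493 → turn -1·90°
n=4: pose=(4,3,N); sL=15/37, sR=3/13; mL=27/962, mR=84/481; mL+mR=15/74 → advance +1; mR−mL=141/962 → turn +1·90°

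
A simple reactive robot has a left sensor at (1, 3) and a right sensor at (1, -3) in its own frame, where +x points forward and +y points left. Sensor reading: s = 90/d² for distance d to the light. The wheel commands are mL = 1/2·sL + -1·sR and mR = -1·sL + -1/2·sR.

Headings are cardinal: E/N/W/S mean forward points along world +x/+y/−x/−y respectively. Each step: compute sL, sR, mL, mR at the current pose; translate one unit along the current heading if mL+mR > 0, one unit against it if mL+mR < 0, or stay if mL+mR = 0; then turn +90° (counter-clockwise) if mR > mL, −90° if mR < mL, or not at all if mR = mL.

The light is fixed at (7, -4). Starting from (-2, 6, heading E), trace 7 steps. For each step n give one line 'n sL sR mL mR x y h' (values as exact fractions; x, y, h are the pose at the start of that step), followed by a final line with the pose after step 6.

0 90/233 90/113 -15885/26329 -20655/26329 -2 6 E
1 9/13 9/25 -9/650 -567/650 -3 6 S
2 18/37 90/317 -477/11729 -7371/11729 -3 7 W
3 5/16 1/2 -11/32 -9/16 -2 7 N
4 90/233 90/113 -15885/26329 -20655/26329 -2 6 E
5 9/13 9/25 -9/650 -567/650 -3 6 S
6 18/37 90/317 -477/11729 -7371/11729 -3 7 W
final -2 7 N

n=0: pose=(-2,6,E); sL=90/233, sR=90/113; mL=-15885/26329, mR=-20655/26329; mL+mR=-36540/26329 → advance -1; mR−mL=-4770/26329 → turn -1·90°
n=1: pose=(-3,6,S); sL=9/13, sR=9/25; mL=-9/650, mR=-567/650; mL+mR=-288/325 → advance -1; mR−mL=-279/325 → turn -1·90°
n=2: pose=(-3,7,W); sL=18/37, sR=90/317; mL=-477/11729, mR=-7371/11729; mL+mR=-7848/11729 → advance -1; mR−mL=-6894/11729 → turn -1·90°
n=3: pose=(-2,7,N); sL=5/16, sR=1/2; mL=-11/32, mR=-9/16; mL+mR=-29/32 → advance -1; mR−mL=-7/32 → turn -1·90°
n=4: pose=(-2,6,E); sL=90/233, sR=90/113; mL=-15885/26329, mR=-20655/26329; mL+mR=-36540/26329 → advance -1; mR−mL=-4770/26329 → turn -1·90°
n=5: pose=(-3,6,S); sL=9/13, sR=9/25; mL=-9/650, mR=-567/650; mL+mR=-288/325 → advance -1; mR−mL=-279/325 → turn -1·90°
n=6: pose=(-3,7,W); sL=18/37, sR=90/317; mL=-477/11729, mR=-7371/11729; mL+mR=-7848/11729 → advance -1; mR−mL=-6894/11729 → turn -1·90°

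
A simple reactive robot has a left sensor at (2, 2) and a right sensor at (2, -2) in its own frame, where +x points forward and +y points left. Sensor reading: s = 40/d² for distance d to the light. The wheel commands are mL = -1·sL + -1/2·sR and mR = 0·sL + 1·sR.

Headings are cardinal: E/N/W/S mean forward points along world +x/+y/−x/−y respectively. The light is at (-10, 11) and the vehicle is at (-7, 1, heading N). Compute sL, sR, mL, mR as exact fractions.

8/13 40/89 -972/1157 40/89

left sensor world pos  = (-9, 3); dL² = 65
right sensor world pos = (-5, 3); dR² = 89
sL = 40/65 = 8/13
sR = 40/89 = 40/89
mL = -1·sL + -1/2·sR = -972/1157
mR = 0·sL + 1·sR = 40/89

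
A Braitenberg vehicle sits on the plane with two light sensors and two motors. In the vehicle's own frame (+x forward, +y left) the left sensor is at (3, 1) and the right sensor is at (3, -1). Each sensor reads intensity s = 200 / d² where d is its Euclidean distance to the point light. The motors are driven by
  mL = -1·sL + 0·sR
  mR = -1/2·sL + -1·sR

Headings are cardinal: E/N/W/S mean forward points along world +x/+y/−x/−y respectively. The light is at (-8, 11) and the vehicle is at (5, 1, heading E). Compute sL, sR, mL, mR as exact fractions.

200/337 200/377 -200/337 -105100/127049

left sensor world pos  = (8, 2); dL² = 337
right sensor world pos = (8, 0); dR² = 377
sL = 200/337 = 200/337
sR = 200/377 = 200/377
mL = -1·sL + 0·sR = -200/337
mR = -1/2·sL + -1·sR = -105100/127049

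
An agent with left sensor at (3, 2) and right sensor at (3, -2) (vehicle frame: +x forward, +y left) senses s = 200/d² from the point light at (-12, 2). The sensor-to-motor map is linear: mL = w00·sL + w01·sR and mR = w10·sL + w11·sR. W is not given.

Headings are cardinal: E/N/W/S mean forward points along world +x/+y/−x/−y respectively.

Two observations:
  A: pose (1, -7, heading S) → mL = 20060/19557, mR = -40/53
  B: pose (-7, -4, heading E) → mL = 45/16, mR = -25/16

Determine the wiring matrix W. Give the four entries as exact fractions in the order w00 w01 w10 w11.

obs A: pose=(1,-7,S) → sL=200/369, sR=40/53, mL=20060/19557, mR=-40/53
obs B: pose=(-7,-4,E) → sL=5/2, sR=25/16, mL=45/16, mR=-25/16
sensor matrix S = [[200/369, 40/53], [5/2, 25/16]]; det S = -40675/39114
solve [mL_A; mL_B] = S·[w00; w01] and [mR_A; mR_B] = S·[w10; w11]:
  w00 = 1/2, w01 = 1, w10 = 0, w11 = -1

1/2 1 0 -1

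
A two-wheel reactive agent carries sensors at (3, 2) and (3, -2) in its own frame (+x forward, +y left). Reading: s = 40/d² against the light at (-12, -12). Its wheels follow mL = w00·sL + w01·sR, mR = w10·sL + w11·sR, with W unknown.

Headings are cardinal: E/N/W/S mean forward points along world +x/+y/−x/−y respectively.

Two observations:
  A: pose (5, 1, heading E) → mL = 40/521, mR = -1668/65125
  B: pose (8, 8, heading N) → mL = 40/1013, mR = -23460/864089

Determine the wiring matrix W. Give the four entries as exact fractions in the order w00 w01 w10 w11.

0 1 -1 1/2

obs A: pose=(5,1,E) → sL=8/125, sR=40/521, mL=40/521, mR=-1668/65125
obs B: pose=(8,8,N) → sL=40/853, sR=40/1013, mL=40/1013, mR=-23460/864089
sensor matrix S = [[8/125, 40/521], [40/853, 40/1013]]; det S = -12077568/11254759225
solve [mL_A; mL_B] = S·[w00; w01] and [mR_A; mR_B] = S·[w10; w11]:
  w00 = 0, w01 = 1, w10 = -1, w11 = 1/2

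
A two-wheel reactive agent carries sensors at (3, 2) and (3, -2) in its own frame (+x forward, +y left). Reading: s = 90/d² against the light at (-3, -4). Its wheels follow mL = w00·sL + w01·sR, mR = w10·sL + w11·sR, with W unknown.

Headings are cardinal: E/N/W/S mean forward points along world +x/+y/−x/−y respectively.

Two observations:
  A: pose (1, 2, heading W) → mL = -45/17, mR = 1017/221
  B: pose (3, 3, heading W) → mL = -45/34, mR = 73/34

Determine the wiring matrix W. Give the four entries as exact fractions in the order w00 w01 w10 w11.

obs A: pose=(1,2,W) → sL=90/17, sR=18/13, mL=-45/17, mR=1017/221
obs B: pose=(3,3,W) → sL=45/17, sR=1, mL=-45/34, mR=73/34
sensor matrix S = [[90/17, 18/13], [45/17, 1]]; det S = 360/221
solve [mL_A; mL_B] = S·[w00; w01] and [mR_A; mR_B] = S·[w10; w11]:
  w00 = -1/2, w01 = 0, w10 = 1, w11 = -1/2

-1/2 0 1 -1/2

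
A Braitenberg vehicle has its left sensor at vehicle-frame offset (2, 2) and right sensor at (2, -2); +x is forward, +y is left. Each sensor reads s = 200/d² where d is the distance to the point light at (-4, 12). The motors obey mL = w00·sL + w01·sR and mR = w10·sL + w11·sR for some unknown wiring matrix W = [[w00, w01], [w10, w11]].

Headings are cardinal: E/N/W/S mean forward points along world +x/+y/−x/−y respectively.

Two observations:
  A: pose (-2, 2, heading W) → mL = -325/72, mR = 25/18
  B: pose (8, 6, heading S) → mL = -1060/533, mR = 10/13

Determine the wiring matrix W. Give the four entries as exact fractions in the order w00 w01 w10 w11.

-1 -1 1 0

obs A: pose=(-2,2,W) → sL=25/18, sR=25/8, mL=-325/72, mR=25/18
obs B: pose=(8,6,S) → sL=10/13, sR=50/41, mL=-1060/533, mR=10/13
sensor matrix S = [[25/18, 25/8], [10/13, 50/41]]; det S = -13625/19188
solve [mL_A; mL_B] = S·[w00; w01] and [mR_A; mR_B] = S·[w10; w11]:
  w00 = -1, w01 = -1, w10 = 1, w11 = 0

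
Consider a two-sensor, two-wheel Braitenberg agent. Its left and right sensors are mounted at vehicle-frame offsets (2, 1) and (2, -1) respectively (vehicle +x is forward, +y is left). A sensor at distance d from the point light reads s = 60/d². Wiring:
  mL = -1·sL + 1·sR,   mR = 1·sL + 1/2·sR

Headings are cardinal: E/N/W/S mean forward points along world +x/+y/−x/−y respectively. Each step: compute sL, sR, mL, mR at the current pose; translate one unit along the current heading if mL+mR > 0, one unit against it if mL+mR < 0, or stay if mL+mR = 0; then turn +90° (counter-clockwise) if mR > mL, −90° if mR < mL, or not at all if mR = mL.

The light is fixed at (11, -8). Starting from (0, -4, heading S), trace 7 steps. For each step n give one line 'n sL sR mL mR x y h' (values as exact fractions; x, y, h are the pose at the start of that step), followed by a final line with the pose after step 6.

n=0: pose=(0,-4,S); sL=15/26, sR=15/37; mL=-165/962, mR=375/481; mL+mR=45/74 → advance +1; mR−mL=915/962 → turn +1·90°
n=1: pose=(0,-5,E); sL=60/97, sR=12/17; mL=144/1649, mR=1602/1649; mL+mR=18/17 → advance +1; mR−mL=1458/1649 → turn +1·90°
n=2: pose=(1,-5,N); sL=30/73, sR=30/53; mL=600/3869, mR=2685/3869; mL+mR=45/53 → advance +1; mR−mL=2085/3869 → turn +1·90°
n=3: pose=(1,-4,W); sL=20/51, sR=60/169; mL=-320/8619, mR=4910/8619; mL+mR=90/169 → advance +1; mR−mL=5230/8619 → turn +1·90°
n=4: pose=(0,-4,S); sL=15/26, sR=15/37; mL=-165/962, mR=375/481; mL+mR=45/74 → advance +1; mR−mL=915/962 → turn +1·90°
n=5: pose=(0,-5,E); sL=60/97, sR=12/17; mL=144/1649, mR=1602/1649; mL+mR=18/17 → advance +1; mR−mL=1458/1649 → turn +1·90°
n=6: pose=(1,-5,N); sL=30/73, sR=30/53; mL=600/3869, mR=2685/3869; mL+mR=45/53 → advance +1; mR−mL=2085/3869 → turn +1·90°

0 15/26 15/37 -165/962 375/481 0 -4 S
1 60/97 12/17 144/1649 1602/1649 0 -5 E
2 30/73 30/53 600/3869 2685/3869 1 -5 N
3 20/51 60/169 -320/8619 4910/8619 1 -4 W
4 15/26 15/37 -165/962 375/481 0 -4 S
5 60/97 12/17 144/1649 1602/1649 0 -5 E
6 30/73 30/53 600/3869 2685/3869 1 -5 N
final 1 -4 W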